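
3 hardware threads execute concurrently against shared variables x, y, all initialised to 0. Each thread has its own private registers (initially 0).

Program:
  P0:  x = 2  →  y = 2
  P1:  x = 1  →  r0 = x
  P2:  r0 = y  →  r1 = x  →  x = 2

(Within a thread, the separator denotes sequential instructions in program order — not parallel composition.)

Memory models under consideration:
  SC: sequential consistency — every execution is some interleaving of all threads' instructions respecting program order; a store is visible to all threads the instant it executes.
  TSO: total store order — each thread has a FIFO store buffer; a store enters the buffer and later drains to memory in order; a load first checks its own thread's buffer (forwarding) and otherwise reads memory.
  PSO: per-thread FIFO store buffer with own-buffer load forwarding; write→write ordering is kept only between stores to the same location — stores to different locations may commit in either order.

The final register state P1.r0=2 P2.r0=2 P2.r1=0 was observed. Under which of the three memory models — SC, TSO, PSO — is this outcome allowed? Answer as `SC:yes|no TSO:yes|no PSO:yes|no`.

SC:no TSO:no PSO:yes

outcome vector order: (P1.r0,P2.r0,P2.r1)
under SC → (1,0,0); (1,0,1); (1,0,2); (1,2,1); (1,2,2); (2,0,0); (2,0,1); (2,0,2); (2,2,1); (2,2,2)
under TSO → (1,0,0); (1,0,1); (1,0,2); (1,2,1); (1,2,2); (2,0,0); (2,0,1); (2,0,2); (2,2,1); (2,2,2)
under PSO → (1,0,0); (1,0,1); (1,0,2); (1,2,0); (1,2,1); (1,2,2); (2,0,0); (2,0,1); (2,0,2); (2,2,0); (2,2,1); (2,2,2)
target (2,2,0) ∈ {PSO}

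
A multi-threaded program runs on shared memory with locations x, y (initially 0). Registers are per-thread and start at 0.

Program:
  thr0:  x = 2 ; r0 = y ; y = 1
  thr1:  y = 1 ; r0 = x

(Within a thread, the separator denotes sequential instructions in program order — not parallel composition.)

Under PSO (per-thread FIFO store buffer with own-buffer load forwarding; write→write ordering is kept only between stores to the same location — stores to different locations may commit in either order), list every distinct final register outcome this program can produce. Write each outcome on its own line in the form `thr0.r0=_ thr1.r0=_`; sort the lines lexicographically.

thr0.r0=0 thr1.r0=0
thr0.r0=0 thr1.r0=2
thr0.r0=1 thr1.r0=0
thr0.r0=1 thr1.r0=2

outcome vector order: (thr0.r0,thr1.r0)
|PSO outcomes| = 4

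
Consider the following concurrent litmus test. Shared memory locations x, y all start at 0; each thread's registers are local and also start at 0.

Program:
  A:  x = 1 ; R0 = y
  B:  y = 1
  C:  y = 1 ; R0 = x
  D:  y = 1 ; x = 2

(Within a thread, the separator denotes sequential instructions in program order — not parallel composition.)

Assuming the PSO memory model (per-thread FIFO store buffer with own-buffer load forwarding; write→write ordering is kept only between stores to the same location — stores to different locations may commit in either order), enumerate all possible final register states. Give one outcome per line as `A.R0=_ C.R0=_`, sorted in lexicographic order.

outcome vector order: (A.R0,C.R0)
|PSO outcomes| = 6

A.R0=0 C.R0=0
A.R0=0 C.R0=1
A.R0=0 C.R0=2
A.R0=1 C.R0=0
A.R0=1 C.R0=1
A.R0=1 C.R0=2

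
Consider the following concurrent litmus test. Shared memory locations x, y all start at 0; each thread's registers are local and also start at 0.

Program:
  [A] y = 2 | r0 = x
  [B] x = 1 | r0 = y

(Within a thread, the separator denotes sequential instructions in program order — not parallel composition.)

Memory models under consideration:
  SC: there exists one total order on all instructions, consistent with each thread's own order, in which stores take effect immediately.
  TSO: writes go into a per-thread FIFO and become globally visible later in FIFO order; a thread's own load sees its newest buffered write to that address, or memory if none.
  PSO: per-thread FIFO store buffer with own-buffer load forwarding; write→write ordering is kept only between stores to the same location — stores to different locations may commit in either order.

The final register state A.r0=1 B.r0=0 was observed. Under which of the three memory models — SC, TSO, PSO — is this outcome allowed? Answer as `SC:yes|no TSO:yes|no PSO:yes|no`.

outcome vector order: (A.r0,B.r0)
SC: 3 outcomes — {(0,2); (1,0); (1,2)}
TSO: 4 outcomes — {(0,0); (0,2); (1,0); (1,2)}
PSO: 4 outcomes — {(0,0); (0,2); (1,0); (1,2)}
target (1,0) ∈ {SC,TSO,PSO}

SC:yes TSO:yes PSO:yes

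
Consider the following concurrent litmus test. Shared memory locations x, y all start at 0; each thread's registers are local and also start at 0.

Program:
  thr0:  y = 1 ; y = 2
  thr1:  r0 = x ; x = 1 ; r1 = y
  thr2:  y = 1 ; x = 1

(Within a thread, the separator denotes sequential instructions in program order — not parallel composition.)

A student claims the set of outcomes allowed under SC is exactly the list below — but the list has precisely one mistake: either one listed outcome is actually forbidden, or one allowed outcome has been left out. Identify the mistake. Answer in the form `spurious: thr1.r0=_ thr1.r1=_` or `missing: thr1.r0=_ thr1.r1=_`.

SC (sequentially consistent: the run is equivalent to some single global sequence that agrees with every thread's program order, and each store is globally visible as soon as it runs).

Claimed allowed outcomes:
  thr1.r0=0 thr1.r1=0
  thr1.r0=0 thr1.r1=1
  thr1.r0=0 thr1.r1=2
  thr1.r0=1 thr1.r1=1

outcome vector order: (thr1.r0,thr1.r1)
SC (5): 00 01 02 11 12
SC∖claimed = {12}

missing: thr1.r0=1 thr1.r1=2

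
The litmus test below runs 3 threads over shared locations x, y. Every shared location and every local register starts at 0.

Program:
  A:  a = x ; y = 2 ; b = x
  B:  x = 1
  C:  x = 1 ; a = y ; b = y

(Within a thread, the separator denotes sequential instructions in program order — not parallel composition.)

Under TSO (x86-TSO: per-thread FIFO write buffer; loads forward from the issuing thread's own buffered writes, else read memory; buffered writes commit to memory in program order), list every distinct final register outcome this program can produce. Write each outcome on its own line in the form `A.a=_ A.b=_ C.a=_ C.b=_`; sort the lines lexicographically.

A.a=0 A.b=0 C.a=0 C.b=0
A.a=0 A.b=0 C.a=0 C.b=2
A.a=0 A.b=0 C.a=2 C.b=2
A.a=0 A.b=1 C.a=0 C.b=0
A.a=0 A.b=1 C.a=0 C.b=2
A.a=0 A.b=1 C.a=2 C.b=2
A.a=1 A.b=1 C.a=0 C.b=0
A.a=1 A.b=1 C.a=0 C.b=2
A.a=1 A.b=1 C.a=2 C.b=2

outcome vector order: (A.a,A.b,C.a,C.b)
|TSO outcomes| = 9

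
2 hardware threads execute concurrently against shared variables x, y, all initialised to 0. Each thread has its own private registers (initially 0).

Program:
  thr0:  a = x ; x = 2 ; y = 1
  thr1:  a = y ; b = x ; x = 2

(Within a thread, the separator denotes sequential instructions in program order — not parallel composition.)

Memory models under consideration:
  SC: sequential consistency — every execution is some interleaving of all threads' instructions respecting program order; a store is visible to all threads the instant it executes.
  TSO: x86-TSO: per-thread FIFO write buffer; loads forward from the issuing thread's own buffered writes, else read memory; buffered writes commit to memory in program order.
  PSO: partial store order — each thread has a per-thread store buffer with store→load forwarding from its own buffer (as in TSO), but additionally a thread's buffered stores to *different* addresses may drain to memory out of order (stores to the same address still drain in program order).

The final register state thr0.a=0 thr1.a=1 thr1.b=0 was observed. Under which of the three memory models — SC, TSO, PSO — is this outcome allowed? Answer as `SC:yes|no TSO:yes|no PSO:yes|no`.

outcome vector order: (thr0.a,thr1.a,thr1.b)
SC (4): 0/0/0; 0/0/2; 0/1/2; 2/0/0
TSO (4): 0/0/0; 0/0/2; 0/1/2; 2/0/0
PSO (5): 0/0/0; 0/0/2; 0/1/0; 0/1/2; 2/0/0
target 0/1/0 ∈ {PSO}

SC:no TSO:no PSO:yes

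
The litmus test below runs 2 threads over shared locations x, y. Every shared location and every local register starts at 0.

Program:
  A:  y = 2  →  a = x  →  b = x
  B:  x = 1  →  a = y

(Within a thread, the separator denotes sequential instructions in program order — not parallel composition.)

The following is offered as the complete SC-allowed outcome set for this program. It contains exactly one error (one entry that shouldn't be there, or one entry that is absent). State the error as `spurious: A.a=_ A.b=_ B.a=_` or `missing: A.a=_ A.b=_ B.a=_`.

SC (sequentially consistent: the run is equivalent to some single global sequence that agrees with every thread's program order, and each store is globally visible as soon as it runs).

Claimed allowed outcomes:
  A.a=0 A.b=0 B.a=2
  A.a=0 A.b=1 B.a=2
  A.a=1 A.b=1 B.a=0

outcome vector order: (A.a,A.b,B.a)
under SC → (0,0,2) (0,1,2) (1,1,0) (1,1,2)
SC∖claimed = {(1,1,2)}

missing: A.a=1 A.b=1 B.a=2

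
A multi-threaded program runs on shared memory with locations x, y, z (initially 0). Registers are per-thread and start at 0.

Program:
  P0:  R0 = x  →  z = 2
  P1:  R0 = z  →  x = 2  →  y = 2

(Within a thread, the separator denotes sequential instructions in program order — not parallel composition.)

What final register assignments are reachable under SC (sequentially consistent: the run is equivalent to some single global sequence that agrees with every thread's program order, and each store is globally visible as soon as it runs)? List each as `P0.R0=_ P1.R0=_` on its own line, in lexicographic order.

P0.R0=0 P1.R0=0
P0.R0=0 P1.R0=2
P0.R0=2 P1.R0=0

outcome vector order: (P0.R0,P1.R0)
|SC outcomes| = 3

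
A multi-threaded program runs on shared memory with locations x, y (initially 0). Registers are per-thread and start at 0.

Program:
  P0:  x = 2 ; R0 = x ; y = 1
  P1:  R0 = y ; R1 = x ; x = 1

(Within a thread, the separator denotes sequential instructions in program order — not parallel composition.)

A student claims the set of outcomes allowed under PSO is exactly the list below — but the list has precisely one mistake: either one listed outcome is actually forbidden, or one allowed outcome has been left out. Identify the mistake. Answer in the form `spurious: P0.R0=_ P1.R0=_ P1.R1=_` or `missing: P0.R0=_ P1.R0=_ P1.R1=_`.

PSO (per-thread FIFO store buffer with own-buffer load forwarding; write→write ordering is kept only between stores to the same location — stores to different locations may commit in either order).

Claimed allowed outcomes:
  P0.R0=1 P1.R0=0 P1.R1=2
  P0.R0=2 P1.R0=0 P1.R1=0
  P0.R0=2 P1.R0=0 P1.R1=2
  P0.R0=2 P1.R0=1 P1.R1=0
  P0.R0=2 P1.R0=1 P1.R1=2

missing: P0.R0=1 P1.R0=0 P1.R1=0

outcome vector order: (P0.R0,P1.R0,P1.R1)
PSO: 6 outcomes — {100; 102; 200; 202; 210; 212}
PSO∖claimed = {100}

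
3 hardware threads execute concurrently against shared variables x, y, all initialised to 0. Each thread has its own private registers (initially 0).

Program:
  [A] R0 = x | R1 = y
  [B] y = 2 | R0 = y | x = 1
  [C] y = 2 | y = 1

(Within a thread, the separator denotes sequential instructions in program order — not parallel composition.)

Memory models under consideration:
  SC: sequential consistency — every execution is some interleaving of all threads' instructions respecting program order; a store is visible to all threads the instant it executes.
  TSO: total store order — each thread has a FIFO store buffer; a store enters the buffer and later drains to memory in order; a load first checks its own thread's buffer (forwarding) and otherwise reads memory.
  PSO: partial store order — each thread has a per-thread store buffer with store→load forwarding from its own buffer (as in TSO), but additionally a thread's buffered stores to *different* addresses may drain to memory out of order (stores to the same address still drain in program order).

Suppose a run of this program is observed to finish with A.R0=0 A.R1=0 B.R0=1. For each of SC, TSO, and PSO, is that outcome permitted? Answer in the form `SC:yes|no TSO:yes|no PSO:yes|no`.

outcome vector order: (A.R0,A.R1,B.R0)
[SC] allowed = {001 002 011 012 021 022 111 112 122}
[TSO] allowed = {001 002 011 012 021 022 111 112 122}
[PSO] allowed = {001 002 011 012 021 022 102 111 112 122}
target 001 ∈ {SC,TSO,PSO}

SC:yes TSO:yes PSO:yes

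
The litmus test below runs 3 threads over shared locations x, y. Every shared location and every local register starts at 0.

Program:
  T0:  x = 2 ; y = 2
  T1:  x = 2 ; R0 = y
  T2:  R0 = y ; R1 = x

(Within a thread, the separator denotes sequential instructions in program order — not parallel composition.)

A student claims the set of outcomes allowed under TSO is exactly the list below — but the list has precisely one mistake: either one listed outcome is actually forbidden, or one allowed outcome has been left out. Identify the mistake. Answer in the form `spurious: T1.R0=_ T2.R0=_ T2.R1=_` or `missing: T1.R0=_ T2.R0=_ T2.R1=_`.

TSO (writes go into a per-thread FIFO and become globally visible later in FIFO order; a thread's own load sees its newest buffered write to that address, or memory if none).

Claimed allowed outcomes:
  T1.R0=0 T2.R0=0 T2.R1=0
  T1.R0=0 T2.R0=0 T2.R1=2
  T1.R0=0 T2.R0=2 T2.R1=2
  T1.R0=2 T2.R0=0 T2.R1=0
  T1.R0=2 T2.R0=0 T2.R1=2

outcome vector order: (T1.R0,T2.R0,T2.R1)
under TSO → 000 002 022 200 202 222
TSO∖claimed = {222}

missing: T1.R0=2 T2.R0=2 T2.R1=2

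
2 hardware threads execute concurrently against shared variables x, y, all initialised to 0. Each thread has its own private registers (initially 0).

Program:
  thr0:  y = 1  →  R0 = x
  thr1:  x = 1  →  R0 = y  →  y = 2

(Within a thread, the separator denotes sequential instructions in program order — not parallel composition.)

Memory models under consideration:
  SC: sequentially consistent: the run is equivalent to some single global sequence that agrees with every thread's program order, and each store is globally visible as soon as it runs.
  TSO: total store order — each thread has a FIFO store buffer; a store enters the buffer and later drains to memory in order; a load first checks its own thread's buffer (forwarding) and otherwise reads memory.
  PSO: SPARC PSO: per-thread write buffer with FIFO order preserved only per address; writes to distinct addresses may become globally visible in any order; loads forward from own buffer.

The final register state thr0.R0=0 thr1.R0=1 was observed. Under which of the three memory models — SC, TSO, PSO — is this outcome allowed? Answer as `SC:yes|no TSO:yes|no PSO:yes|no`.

outcome vector order: (thr0.R0,thr1.R0)
SC: 3 outcomes — {(0,1); (1,0); (1,1)}
TSO: 4 outcomes — {(0,0); (0,1); (1,0); (1,1)}
PSO: 4 outcomes — {(0,0); (0,1); (1,0); (1,1)}
target (0,1) ∈ {SC,TSO,PSO}

SC:yes TSO:yes PSO:yes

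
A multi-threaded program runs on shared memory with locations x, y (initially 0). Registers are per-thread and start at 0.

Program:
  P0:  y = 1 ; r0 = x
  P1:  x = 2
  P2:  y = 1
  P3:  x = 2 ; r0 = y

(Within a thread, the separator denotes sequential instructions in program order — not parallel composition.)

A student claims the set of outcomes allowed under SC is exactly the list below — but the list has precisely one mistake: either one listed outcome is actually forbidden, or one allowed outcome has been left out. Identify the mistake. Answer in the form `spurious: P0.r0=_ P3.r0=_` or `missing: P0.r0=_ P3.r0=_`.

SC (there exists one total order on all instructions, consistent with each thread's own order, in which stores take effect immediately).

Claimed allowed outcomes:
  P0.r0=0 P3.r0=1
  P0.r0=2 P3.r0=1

outcome vector order: (P0.r0,P3.r0)
SC (3): 0/1 2/0 2/1
SC∖claimed = {2/0}

missing: P0.r0=2 P3.r0=0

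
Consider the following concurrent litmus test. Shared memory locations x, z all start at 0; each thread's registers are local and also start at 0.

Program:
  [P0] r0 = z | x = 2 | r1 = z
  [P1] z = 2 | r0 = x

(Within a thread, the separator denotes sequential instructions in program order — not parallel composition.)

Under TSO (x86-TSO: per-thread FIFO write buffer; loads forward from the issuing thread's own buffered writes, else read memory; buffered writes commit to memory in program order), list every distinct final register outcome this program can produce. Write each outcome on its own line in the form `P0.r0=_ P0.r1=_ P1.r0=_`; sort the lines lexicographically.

outcome vector order: (P0.r0,P0.r1,P1.r0)
|TSO outcomes| = 6

P0.r0=0 P0.r1=0 P1.r0=0
P0.r0=0 P0.r1=0 P1.r0=2
P0.r0=0 P0.r1=2 P1.r0=0
P0.r0=0 P0.r1=2 P1.r0=2
P0.r0=2 P0.r1=2 P1.r0=0
P0.r0=2 P0.r1=2 P1.r0=2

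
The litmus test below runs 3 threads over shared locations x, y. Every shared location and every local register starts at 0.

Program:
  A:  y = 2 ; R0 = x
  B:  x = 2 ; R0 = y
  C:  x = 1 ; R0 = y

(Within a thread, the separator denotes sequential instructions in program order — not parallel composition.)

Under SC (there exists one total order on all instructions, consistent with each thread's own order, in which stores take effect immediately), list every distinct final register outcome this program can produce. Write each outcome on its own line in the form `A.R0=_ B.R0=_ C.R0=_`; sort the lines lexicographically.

A.R0=0 B.R0=2 C.R0=2
A.R0=1 B.R0=0 C.R0=0
A.R0=1 B.R0=0 C.R0=2
A.R0=1 B.R0=2 C.R0=0
A.R0=1 B.R0=2 C.R0=2
A.R0=2 B.R0=0 C.R0=0
A.R0=2 B.R0=0 C.R0=2
A.R0=2 B.R0=2 C.R0=0
A.R0=2 B.R0=2 C.R0=2

outcome vector order: (A.R0,B.R0,C.R0)
|SC outcomes| = 9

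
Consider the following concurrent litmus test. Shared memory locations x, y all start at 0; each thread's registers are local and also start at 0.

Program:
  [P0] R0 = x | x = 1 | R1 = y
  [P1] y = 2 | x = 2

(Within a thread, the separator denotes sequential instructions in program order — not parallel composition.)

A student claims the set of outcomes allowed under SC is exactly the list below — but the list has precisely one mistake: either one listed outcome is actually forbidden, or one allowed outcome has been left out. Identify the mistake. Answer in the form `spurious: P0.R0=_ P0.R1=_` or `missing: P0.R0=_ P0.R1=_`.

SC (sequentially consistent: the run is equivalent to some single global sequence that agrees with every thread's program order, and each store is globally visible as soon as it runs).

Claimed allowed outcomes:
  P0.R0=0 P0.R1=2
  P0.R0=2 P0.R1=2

outcome vector order: (P0.R0,P0.R1)
SC (3): (0,0) (0,2) (2,2)
SC∖claimed = {(0,0)}

missing: P0.R0=0 P0.R1=0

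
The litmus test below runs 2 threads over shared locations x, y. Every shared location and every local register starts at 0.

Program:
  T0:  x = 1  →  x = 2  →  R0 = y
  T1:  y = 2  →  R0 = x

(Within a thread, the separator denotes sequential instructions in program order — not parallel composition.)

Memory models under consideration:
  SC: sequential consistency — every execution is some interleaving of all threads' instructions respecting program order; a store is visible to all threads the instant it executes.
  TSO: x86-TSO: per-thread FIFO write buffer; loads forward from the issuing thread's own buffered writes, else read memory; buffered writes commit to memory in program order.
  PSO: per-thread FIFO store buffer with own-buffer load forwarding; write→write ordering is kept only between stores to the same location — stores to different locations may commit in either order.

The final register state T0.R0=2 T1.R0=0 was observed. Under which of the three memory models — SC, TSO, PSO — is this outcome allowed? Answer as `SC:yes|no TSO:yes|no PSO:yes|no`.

SC:yes TSO:yes PSO:yes

outcome vector order: (T0.R0,T1.R0)
[SC] allowed = {<0 2>; <2 0>; <2 1>; <2 2>}
[TSO] allowed = {<0 0>; <0 1>; <0 2>; <2 0>; <2 1>; <2 2>}
[PSO] allowed = {<0 0>; <0 1>; <0 2>; <2 0>; <2 1>; <2 2>}
target <2 0> ∈ {SC,TSO,PSO}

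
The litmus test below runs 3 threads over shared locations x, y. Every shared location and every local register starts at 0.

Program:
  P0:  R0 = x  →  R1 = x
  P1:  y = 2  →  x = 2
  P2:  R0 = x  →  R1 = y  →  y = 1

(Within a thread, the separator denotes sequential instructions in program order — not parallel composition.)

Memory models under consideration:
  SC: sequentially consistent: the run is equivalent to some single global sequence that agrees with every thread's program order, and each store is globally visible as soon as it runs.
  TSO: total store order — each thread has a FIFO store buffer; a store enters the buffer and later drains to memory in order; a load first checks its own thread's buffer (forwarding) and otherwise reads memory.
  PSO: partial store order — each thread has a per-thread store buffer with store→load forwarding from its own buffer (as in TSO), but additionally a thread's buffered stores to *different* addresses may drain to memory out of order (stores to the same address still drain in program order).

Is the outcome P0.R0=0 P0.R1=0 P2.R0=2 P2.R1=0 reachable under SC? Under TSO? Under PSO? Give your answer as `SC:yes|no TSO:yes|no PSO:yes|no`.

outcome vector order: (P0.R0,P0.R1,P2.R0,P2.R1)
SC: 9 outcomes — {0000 0002 0022 0200 0202 0222 2200 2202 2222}
TSO: 9 outcomes — {0000 0002 0022 0200 0202 0222 2200 2202 2222}
PSO: 12 outcomes — {0000 0002 0020 0022 0200 0202 0220 0222 2200 2202 2220 2222}
target 0020 ∈ {PSO}

SC:no TSO:no PSO:yes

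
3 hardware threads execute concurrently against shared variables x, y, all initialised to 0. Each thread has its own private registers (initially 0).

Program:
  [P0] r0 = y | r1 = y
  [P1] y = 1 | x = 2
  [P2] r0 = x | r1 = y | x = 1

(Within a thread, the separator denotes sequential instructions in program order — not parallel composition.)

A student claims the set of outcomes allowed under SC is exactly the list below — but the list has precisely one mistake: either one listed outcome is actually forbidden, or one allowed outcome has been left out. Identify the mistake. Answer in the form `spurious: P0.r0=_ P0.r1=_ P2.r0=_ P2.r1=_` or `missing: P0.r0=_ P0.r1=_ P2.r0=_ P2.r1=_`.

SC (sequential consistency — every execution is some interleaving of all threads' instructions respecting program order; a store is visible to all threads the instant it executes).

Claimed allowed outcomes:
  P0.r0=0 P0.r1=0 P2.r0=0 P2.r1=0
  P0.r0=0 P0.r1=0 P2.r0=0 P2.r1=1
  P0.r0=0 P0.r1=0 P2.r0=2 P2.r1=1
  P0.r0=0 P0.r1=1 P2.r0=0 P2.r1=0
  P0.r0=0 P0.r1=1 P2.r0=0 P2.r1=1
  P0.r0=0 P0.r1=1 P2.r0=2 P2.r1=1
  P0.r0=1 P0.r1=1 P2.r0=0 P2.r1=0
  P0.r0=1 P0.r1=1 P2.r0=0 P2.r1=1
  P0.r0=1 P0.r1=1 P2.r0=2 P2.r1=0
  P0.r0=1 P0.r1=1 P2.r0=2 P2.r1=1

outcome vector order: (P0.r0,P0.r1,P2.r0,P2.r1)
SC (9): 0000, 0001, 0021, 0100, 0101, 0121, 1100, 1101, 1121
claimed∖SC = {1120}

spurious: P0.r0=1 P0.r1=1 P2.r0=2 P2.r1=0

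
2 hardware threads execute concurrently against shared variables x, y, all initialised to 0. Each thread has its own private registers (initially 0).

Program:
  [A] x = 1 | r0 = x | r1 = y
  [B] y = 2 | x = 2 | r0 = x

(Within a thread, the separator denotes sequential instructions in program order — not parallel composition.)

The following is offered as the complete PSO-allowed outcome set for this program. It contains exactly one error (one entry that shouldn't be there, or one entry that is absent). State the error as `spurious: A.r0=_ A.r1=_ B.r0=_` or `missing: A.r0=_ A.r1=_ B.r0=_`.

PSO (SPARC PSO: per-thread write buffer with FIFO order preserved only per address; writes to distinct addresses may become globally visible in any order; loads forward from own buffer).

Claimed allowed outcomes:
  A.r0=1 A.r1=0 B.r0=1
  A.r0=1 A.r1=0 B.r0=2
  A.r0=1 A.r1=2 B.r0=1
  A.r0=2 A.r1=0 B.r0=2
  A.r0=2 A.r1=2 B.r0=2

outcome vector order: (A.r0,A.r1,B.r0)
[PSO] allowed = {101 102 121 122 202 222}
PSO∖claimed = {122}

missing: A.r0=1 A.r1=2 B.r0=2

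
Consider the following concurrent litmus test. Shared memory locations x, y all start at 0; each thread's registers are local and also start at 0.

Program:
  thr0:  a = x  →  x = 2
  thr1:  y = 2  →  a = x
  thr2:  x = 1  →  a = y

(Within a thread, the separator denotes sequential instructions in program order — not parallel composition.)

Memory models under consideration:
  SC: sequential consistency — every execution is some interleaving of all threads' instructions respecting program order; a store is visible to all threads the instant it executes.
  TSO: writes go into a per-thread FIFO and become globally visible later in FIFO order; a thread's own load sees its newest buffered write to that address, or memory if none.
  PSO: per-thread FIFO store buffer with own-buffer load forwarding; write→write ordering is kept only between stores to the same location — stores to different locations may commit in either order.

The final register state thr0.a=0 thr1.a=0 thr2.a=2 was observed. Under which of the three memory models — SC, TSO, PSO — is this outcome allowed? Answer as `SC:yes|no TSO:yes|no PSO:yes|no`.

SC:yes TSO:yes PSO:yes

outcome vector order: (thr0.a,thr1.a,thr2.a)
SC (10): <0 0 2> <0 1 0> <0 1 2> <0 2 0> <0 2 2> <1 0 2> <1 1 0> <1 1 2> <1 2 0> <1 2 2>
TSO (12): <0 0 0> <0 0 2> <0 1 0> <0 1 2> <0 2 0> <0 2 2> <1 0 0> <1 0 2> <1 1 0> <1 1 2> <1 2 0> <1 2 2>
PSO (12): <0 0 0> <0 0 2> <0 1 0> <0 1 2> <0 2 0> <0 2 2> <1 0 0> <1 0 2> <1 1 0> <1 1 2> <1 2 0> <1 2 2>
target <0 0 2> ∈ {SC,TSO,PSO}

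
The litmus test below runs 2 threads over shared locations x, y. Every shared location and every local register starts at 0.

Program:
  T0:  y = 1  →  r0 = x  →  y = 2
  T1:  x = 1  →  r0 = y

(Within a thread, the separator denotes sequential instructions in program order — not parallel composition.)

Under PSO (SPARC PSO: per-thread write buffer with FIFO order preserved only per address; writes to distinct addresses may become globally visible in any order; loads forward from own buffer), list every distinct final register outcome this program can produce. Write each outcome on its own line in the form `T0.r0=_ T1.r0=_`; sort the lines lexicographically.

outcome vector order: (T0.r0,T1.r0)
|PSO outcomes| = 6

T0.r0=0 T1.r0=0
T0.r0=0 T1.r0=1
T0.r0=0 T1.r0=2
T0.r0=1 T1.r0=0
T0.r0=1 T1.r0=1
T0.r0=1 T1.r0=2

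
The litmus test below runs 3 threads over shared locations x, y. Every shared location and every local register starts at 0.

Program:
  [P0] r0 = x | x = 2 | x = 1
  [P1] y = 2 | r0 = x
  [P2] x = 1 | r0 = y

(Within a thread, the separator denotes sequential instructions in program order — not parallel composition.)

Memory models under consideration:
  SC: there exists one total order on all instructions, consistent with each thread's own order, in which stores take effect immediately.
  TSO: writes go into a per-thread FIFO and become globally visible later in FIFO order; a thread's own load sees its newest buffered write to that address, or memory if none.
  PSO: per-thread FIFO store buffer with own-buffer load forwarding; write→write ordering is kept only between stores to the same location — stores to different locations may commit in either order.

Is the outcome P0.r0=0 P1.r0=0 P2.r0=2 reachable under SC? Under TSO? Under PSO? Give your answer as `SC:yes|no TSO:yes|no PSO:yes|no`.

SC:yes TSO:yes PSO:yes

outcome vector order: (P0.r0,P1.r0,P2.r0)
SC: 10 outcomes — {002 010 012 020 022 102 110 112 120 122}
TSO: 12 outcomes — {000 002 010 012 020 022 100 102 110 112 120 122}
PSO: 12 outcomes — {000 002 010 012 020 022 100 102 110 112 120 122}
target 002 ∈ {SC,TSO,PSO}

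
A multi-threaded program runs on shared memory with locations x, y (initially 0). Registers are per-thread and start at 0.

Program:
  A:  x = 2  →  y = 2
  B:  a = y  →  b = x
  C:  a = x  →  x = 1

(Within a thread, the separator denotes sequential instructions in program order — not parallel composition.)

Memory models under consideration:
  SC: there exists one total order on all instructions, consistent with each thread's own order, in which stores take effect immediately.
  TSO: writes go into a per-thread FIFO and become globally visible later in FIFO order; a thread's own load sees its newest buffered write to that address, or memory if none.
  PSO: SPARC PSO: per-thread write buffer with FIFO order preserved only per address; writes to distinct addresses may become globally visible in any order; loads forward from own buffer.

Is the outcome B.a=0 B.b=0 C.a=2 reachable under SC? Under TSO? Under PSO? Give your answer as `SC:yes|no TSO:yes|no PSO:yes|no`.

SC:yes TSO:yes PSO:yes

outcome vector order: (B.a,B.b,C.a)
SC (10): 000, 002, 010, 012, 020, 022, 210, 212, 220, 222
TSO (10): 000, 002, 010, 012, 020, 022, 210, 212, 220, 222
PSO (12): 000, 002, 010, 012, 020, 022, 200, 202, 210, 212, 220, 222
target 002 ∈ {SC,TSO,PSO}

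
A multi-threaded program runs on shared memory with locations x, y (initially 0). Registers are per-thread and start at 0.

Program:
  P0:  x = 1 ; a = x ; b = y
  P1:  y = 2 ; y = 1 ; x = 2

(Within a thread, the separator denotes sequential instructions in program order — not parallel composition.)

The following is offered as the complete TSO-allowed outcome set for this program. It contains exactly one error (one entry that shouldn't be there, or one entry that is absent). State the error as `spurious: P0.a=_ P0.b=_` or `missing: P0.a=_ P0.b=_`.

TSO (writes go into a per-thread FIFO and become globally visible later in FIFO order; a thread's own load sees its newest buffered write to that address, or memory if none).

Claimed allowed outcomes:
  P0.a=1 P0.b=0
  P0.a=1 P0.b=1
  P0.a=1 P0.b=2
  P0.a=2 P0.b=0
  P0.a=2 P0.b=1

spurious: P0.a=2 P0.b=0

outcome vector order: (P0.a,P0.b)
TSO (4): 10 11 12 21
claimed∖TSO = {20}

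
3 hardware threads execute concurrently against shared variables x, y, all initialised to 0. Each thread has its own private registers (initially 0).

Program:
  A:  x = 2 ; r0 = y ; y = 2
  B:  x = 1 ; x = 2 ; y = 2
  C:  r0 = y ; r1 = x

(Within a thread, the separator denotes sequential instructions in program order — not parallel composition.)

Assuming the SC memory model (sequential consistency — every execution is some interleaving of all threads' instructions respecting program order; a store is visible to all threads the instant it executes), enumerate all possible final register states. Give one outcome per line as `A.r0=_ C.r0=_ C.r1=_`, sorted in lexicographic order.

outcome vector order: (A.r0,C.r0,C.r1)
|SC outcomes| = 9

A.r0=0 C.r0=0 C.r1=0
A.r0=0 C.r0=0 C.r1=1
A.r0=0 C.r0=0 C.r1=2
A.r0=0 C.r0=2 C.r1=1
A.r0=0 C.r0=2 C.r1=2
A.r0=2 C.r0=0 C.r1=0
A.r0=2 C.r0=0 C.r1=1
A.r0=2 C.r0=0 C.r1=2
A.r0=2 C.r0=2 C.r1=2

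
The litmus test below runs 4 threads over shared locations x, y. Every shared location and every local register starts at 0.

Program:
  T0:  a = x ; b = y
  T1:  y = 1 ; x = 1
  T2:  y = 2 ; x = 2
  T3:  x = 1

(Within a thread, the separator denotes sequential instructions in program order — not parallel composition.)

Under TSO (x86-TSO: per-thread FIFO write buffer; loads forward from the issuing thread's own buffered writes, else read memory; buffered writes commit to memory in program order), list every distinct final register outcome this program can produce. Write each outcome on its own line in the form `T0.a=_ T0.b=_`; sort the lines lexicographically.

T0.a=0 T0.b=0
T0.a=0 T0.b=1
T0.a=0 T0.b=2
T0.a=1 T0.b=0
T0.a=1 T0.b=1
T0.a=1 T0.b=2
T0.a=2 T0.b=1
T0.a=2 T0.b=2

outcome vector order: (T0.a,T0.b)
|TSO outcomes| = 8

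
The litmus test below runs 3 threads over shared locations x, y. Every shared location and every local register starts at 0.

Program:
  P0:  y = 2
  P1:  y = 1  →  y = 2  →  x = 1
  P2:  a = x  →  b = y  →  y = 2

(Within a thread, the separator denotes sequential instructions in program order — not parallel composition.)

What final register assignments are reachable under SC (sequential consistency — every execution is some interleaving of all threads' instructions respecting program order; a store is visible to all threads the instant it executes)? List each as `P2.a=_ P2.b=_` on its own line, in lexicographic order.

outcome vector order: (P2.a,P2.b)
|SC outcomes| = 4

P2.a=0 P2.b=0
P2.a=0 P2.b=1
P2.a=0 P2.b=2
P2.a=1 P2.b=2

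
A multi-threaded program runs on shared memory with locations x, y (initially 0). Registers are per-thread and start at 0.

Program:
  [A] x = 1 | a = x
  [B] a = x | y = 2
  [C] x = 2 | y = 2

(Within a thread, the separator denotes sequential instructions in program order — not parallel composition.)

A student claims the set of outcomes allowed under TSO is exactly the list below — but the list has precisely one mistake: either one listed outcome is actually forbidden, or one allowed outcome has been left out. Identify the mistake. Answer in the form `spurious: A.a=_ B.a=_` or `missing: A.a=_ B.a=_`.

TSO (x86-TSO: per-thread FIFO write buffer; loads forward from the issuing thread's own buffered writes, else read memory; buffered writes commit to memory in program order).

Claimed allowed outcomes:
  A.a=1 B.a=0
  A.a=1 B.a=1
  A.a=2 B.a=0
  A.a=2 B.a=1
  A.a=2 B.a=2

outcome vector order: (A.a,B.a)
TSO: 6 outcomes — {10 11 12 20 21 22}
TSO∖claimed = {12}

missing: A.a=1 B.a=2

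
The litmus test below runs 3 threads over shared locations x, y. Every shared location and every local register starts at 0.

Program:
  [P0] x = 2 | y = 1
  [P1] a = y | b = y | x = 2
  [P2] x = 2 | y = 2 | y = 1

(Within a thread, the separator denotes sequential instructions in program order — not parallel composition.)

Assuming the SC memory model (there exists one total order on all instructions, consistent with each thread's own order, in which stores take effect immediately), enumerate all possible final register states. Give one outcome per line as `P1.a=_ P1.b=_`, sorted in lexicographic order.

P1.a=0 P1.b=0
P1.a=0 P1.b=1
P1.a=0 P1.b=2
P1.a=1 P1.b=1
P1.a=1 P1.b=2
P1.a=2 P1.b=1
P1.a=2 P1.b=2

outcome vector order: (P1.a,P1.b)
|SC outcomes| = 7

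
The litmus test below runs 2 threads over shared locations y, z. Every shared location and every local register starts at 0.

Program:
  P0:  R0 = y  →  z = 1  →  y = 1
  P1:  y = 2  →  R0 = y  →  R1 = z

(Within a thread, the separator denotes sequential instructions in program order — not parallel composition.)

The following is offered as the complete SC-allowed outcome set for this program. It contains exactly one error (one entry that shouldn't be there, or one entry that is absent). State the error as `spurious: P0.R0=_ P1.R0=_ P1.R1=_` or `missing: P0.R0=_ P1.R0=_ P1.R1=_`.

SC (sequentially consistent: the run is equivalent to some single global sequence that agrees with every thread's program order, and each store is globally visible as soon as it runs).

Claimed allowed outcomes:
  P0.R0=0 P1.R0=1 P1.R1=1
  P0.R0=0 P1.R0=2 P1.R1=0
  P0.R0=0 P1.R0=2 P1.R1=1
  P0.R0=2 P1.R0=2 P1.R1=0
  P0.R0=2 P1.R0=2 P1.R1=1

missing: P0.R0=2 P1.R0=1 P1.R1=1

outcome vector order: (P0.R0,P1.R0,P1.R1)
SC: 6 outcomes — {0/1/1; 0/2/0; 0/2/1; 2/1/1; 2/2/0; 2/2/1}
SC∖claimed = {2/1/1}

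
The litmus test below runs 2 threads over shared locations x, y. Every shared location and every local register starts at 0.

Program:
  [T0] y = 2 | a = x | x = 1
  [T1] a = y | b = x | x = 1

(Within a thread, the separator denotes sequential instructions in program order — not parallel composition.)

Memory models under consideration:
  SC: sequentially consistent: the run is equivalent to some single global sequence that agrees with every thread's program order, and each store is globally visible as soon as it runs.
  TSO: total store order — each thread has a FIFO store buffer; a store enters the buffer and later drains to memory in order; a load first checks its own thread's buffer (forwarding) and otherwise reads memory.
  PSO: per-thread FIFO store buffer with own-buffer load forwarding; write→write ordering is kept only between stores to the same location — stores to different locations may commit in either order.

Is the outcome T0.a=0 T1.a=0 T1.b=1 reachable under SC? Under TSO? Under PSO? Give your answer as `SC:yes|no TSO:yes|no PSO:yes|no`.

SC:yes TSO:yes PSO:yes

outcome vector order: (T0.a,T1.a,T1.b)
under SC → (0,0,0), (0,0,1), (0,2,0), (0,2,1), (1,0,0), (1,2,0)
under TSO → (0,0,0), (0,0,1), (0,2,0), (0,2,1), (1,0,0), (1,2,0)
under PSO → (0,0,0), (0,0,1), (0,2,0), (0,2,1), (1,0,0), (1,2,0)
target (0,0,1) ∈ {SC,TSO,PSO}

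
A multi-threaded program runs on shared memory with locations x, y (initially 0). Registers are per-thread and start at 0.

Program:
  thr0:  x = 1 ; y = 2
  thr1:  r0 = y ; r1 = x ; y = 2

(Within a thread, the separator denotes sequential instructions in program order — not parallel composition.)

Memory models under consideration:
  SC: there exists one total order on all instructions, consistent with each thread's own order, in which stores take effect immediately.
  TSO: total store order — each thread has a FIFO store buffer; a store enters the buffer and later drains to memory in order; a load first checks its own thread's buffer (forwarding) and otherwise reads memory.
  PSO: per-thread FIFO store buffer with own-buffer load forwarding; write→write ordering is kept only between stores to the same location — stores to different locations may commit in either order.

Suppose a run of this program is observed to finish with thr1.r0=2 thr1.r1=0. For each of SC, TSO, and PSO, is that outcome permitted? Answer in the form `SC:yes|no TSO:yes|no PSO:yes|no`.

SC:no TSO:no PSO:yes

outcome vector order: (thr1.r0,thr1.r1)
SC (3): 0/0 0/1 2/1
TSO (3): 0/0 0/1 2/1
PSO (4): 0/0 0/1 2/0 2/1
target 2/0 ∈ {PSO}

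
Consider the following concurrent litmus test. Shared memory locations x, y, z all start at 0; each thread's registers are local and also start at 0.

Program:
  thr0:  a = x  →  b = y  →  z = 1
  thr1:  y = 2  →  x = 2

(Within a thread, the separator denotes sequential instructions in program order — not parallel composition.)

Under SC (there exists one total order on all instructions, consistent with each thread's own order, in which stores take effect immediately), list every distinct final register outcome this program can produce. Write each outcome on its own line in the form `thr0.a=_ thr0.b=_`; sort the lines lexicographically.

thr0.a=0 thr0.b=0
thr0.a=0 thr0.b=2
thr0.a=2 thr0.b=2

outcome vector order: (thr0.a,thr0.b)
|SC outcomes| = 3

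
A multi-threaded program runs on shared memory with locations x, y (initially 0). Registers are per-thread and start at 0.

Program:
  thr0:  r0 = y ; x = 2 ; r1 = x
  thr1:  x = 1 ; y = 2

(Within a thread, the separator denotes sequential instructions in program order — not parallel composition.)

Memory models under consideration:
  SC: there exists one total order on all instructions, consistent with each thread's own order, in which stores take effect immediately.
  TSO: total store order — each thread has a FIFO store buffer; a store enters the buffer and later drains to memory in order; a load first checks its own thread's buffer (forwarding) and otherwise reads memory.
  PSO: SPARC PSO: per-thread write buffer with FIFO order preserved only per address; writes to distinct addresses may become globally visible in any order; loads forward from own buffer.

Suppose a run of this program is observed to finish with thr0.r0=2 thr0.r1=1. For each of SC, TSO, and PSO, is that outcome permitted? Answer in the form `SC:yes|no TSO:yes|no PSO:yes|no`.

SC:no TSO:no PSO:yes

outcome vector order: (thr0.r0,thr0.r1)
SC: 3 outcomes — {<0 1> <0 2> <2 2>}
TSO: 3 outcomes — {<0 1> <0 2> <2 2>}
PSO: 4 outcomes — {<0 1> <0 2> <2 1> <2 2>}
target <2 1> ∈ {PSO}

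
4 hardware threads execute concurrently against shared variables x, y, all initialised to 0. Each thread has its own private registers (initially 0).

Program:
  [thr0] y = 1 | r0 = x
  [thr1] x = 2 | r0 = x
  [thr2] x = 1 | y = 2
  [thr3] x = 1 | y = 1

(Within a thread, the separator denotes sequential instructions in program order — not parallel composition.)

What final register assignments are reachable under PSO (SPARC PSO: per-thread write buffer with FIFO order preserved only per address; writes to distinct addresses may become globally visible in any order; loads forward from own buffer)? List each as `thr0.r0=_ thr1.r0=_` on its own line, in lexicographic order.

thr0.r0=0 thr1.r0=1
thr0.r0=0 thr1.r0=2
thr0.r0=1 thr1.r0=1
thr0.r0=1 thr1.r0=2
thr0.r0=2 thr1.r0=1
thr0.r0=2 thr1.r0=2

outcome vector order: (thr0.r0,thr1.r0)
|PSO outcomes| = 6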